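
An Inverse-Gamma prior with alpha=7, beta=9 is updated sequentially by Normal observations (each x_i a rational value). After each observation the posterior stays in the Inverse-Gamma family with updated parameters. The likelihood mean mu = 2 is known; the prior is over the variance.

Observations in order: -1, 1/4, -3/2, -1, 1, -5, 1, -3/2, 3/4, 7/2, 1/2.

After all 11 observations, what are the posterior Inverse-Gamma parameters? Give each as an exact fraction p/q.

obs 1: x=-1 → posterior Inverse-Gamma(15/2, 27/2)
obs 2: x=1/4 → posterior Inverse-Gamma(8, 481/32)
obs 3: x=-3/2 → posterior Inverse-Gamma(17/2, 677/32)
obs 4: x=-1 → posterior Inverse-Gamma(9, 821/32)
obs 5: x=1 → posterior Inverse-Gamma(19/2, 837/32)
obs 6: x=-5 → posterior Inverse-Gamma(10, 1621/32)
obs 7: x=1 → posterior Inverse-Gamma(21/2, 1637/32)
obs 8: x=-3/2 → posterior Inverse-Gamma(11, 1833/32)
obs 9: x=3/4 → posterior Inverse-Gamma(23/2, 929/16)
obs 10: x=7/2 → posterior Inverse-Gamma(12, 947/16)
obs 11: x=1/2 → posterior Inverse-Gamma(25/2, 965/16)

alpha=25/2, beta=965/16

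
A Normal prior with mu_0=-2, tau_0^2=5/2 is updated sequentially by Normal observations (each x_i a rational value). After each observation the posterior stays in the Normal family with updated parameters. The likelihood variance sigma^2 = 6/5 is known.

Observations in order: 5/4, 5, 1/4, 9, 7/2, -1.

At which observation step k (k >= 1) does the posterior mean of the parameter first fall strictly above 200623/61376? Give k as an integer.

obs 1: x=5/4 → posterior Normal(29/148, 30/37)
obs 2: x=5 → posterior Normal(529/248, 15/31)
obs 3: x=1/4 → posterior Normal(277/174, 10/29)
obs 4: x=9 → posterior Normal(727/224, 15/56)
obs 5: x=7/2 → posterior Normal(451/137, 30/137)
obs 6: x=-1 → posterior Normal(71/27, 5/27)

k = 5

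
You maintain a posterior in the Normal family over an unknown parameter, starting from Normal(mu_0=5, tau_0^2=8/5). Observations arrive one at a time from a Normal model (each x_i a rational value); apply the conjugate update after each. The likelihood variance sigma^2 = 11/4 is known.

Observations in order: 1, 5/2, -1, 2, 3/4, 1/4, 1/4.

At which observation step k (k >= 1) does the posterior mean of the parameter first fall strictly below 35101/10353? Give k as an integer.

k = 2

obs 1: x=1 → posterior Normal(307/87, 88/87)
obs 2: x=5/2 → posterior Normal(387/119, 88/119)
obs 3: x=-1 → posterior Normal(355/151, 88/151)
obs 4: x=2 → posterior Normal(419/183, 88/183)
obs 5: x=3/4 → posterior Normal(443/215, 88/215)
obs 6: x=1/4 → posterior Normal(451/247, 88/247)
obs 7: x=1/4 → posterior Normal(51/31, 88/279)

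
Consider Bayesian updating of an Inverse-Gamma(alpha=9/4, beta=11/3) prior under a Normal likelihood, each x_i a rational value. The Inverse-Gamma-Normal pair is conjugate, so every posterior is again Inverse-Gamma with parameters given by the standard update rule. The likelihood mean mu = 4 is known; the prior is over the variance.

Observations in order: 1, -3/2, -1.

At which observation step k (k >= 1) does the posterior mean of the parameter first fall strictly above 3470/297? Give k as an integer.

k = 3

obs 1: x=1 → posterior Inverse-Gamma(11/4, 49/6)
obs 2: x=-3/2 → posterior Inverse-Gamma(13/4, 559/24)
obs 3: x=-1 → posterior Inverse-Gamma(15/4, 859/24)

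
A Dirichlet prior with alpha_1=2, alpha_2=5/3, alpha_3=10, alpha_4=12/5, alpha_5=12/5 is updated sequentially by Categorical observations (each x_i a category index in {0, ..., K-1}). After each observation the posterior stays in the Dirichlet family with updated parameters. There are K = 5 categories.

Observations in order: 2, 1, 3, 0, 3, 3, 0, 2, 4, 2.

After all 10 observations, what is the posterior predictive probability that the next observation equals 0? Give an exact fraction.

obs 1: x=2 → posterior Dirichlet(2, 5/3, 11, 12/5, 12/5)
obs 2: x=1 → posterior Dirichlet(2, 8/3, 11, 12/5, 12/5)
obs 3: x=3 → posterior Dirichlet(2, 8/3, 11, 17/5, 12/5)
obs 4: x=0 → posterior Dirichlet(3, 8/3, 11, 17/5, 12/5)
obs 5: x=3 → posterior Dirichlet(3, 8/3, 11, 22/5, 12/5)
obs 6: x=3 → posterior Dirichlet(3, 8/3, 11, 27/5, 12/5)
obs 7: x=0 → posterior Dirichlet(4, 8/3, 11, 27/5, 12/5)
obs 8: x=2 → posterior Dirichlet(4, 8/3, 12, 27/5, 12/5)
obs 9: x=4 → posterior Dirichlet(4, 8/3, 12, 27/5, 17/5)
obs 10: x=2 → posterior Dirichlet(4, 8/3, 13, 27/5, 17/5)

60/427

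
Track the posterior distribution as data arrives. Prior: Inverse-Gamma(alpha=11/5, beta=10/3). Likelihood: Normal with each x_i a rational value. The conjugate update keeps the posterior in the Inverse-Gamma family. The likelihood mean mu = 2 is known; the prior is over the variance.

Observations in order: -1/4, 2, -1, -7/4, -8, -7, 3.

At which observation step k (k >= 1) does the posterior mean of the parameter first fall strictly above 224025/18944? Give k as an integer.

k = 5

obs 1: x=-1/4 → posterior Inverse-Gamma(27/10, 563/96)
obs 2: x=2 → posterior Inverse-Gamma(16/5, 563/96)
obs 3: x=-1 → posterior Inverse-Gamma(37/10, 995/96)
obs 4: x=-7/4 → posterior Inverse-Gamma(21/5, 835/48)
obs 5: x=-8 → posterior Inverse-Gamma(47/10, 3235/48)
obs 6: x=-7 → posterior Inverse-Gamma(26/5, 5179/48)
obs 7: x=3 → posterior Inverse-Gamma(57/10, 5203/48)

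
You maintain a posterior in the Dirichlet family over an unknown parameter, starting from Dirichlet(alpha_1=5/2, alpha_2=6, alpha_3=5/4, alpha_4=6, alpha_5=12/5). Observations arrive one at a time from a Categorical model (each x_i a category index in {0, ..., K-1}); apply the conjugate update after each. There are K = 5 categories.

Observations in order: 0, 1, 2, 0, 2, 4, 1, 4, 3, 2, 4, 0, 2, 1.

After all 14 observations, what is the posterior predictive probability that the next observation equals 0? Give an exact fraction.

110/643

obs 1: x=0 → posterior Dirichlet(7/2, 6, 5/4, 6, 12/5)
obs 2: x=1 → posterior Dirichlet(7/2, 7, 5/4, 6, 12/5)
obs 3: x=2 → posterior Dirichlet(7/2, 7, 9/4, 6, 12/5)
obs 4: x=0 → posterior Dirichlet(9/2, 7, 9/4, 6, 12/5)
obs 5: x=2 → posterior Dirichlet(9/2, 7, 13/4, 6, 12/5)
obs 6: x=4 → posterior Dirichlet(9/2, 7, 13/4, 6, 17/5)
obs 7: x=1 → posterior Dirichlet(9/2, 8, 13/4, 6, 17/5)
obs 8: x=4 → posterior Dirichlet(9/2, 8, 13/4, 6, 22/5)
obs 9: x=3 → posterior Dirichlet(9/2, 8, 13/4, 7, 22/5)
obs 10: x=2 → posterior Dirichlet(9/2, 8, 17/4, 7, 22/5)
obs 11: x=4 → posterior Dirichlet(9/2, 8, 17/4, 7, 27/5)
obs 12: x=0 → posterior Dirichlet(11/2, 8, 17/4, 7, 27/5)
obs 13: x=2 → posterior Dirichlet(11/2, 8, 21/4, 7, 27/5)
obs 14: x=1 → posterior Dirichlet(11/2, 9, 21/4, 7, 27/5)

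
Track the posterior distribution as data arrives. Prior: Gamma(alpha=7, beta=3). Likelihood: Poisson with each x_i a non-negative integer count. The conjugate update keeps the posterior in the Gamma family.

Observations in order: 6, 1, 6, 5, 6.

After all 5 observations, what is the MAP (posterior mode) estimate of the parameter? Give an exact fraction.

obs 1: x=6 → posterior Gamma(13, 4)
obs 2: x=1 → posterior Gamma(14, 5)
obs 3: x=6 → posterior Gamma(20, 6)
obs 4: x=5 → posterior Gamma(25, 7)
obs 5: x=6 → posterior Gamma(31, 8)

15/4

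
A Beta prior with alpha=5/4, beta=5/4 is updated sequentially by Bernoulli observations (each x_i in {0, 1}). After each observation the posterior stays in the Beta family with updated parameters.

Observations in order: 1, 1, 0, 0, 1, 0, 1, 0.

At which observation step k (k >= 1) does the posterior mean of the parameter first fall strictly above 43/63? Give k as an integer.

obs 1: x=1 → posterior Beta(9/4, 5/4)
obs 2: x=1 → posterior Beta(13/4, 5/4)
obs 3: x=0 → posterior Beta(13/4, 9/4)
obs 4: x=0 → posterior Beta(13/4, 13/4)
obs 5: x=1 → posterior Beta(17/4, 13/4)
obs 6: x=0 → posterior Beta(17/4, 17/4)
obs 7: x=1 → posterior Beta(21/4, 17/4)
obs 8: x=0 → posterior Beta(21/4, 21/4)

k = 2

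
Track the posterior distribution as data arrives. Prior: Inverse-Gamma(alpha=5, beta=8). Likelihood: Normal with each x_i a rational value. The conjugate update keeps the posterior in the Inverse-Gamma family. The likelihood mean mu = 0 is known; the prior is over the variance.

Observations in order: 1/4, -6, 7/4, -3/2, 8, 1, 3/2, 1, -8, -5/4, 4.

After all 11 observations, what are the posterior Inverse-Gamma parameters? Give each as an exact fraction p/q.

alpha=21/2, beta=3315/32

obs 1: x=1/4 → posterior Inverse-Gamma(11/2, 257/32)
obs 2: x=-6 → posterior Inverse-Gamma(6, 833/32)
obs 3: x=7/4 → posterior Inverse-Gamma(13/2, 441/16)
obs 4: x=-3/2 → posterior Inverse-Gamma(7, 459/16)
obs 5: x=8 → posterior Inverse-Gamma(15/2, 971/16)
obs 6: x=1 → posterior Inverse-Gamma(8, 979/16)
obs 7: x=3/2 → posterior Inverse-Gamma(17/2, 997/16)
obs 8: x=1 → posterior Inverse-Gamma(9, 1005/16)
obs 9: x=-8 → posterior Inverse-Gamma(19/2, 1517/16)
obs 10: x=-5/4 → posterior Inverse-Gamma(10, 3059/32)
obs 11: x=4 → posterior Inverse-Gamma(21/2, 3315/32)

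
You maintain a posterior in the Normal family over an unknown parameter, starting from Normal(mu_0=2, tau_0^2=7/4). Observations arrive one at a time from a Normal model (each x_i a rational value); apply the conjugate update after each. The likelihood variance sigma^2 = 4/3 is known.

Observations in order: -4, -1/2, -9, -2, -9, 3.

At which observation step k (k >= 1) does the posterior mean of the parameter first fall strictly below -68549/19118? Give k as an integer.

k = 5

obs 1: x=-4 → posterior Normal(-52/37, 28/37)
obs 2: x=-1/2 → posterior Normal(-125/116, 14/29)
obs 3: x=-9 → posterior Normal(-503/158, 28/79)
obs 4: x=-2 → posterior Normal(-587/200, 7/25)
obs 5: x=-9 → posterior Normal(-965/242, 28/121)
obs 6: x=3 → posterior Normal(-839/284, 14/71)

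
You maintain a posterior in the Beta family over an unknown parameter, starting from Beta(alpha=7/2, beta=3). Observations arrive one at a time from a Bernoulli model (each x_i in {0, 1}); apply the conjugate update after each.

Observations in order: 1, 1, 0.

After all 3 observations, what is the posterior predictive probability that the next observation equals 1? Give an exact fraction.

11/19

obs 1: x=1 → posterior Beta(9/2, 3)
obs 2: x=1 → posterior Beta(11/2, 3)
obs 3: x=0 → posterior Beta(11/2, 4)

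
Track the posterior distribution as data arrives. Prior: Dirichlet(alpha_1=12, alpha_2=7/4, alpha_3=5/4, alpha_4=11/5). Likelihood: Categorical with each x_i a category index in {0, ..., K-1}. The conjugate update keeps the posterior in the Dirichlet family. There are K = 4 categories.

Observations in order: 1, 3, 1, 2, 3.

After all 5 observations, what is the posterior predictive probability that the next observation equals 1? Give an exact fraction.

25/148

obs 1: x=1 → posterior Dirichlet(12, 11/4, 5/4, 11/5)
obs 2: x=3 → posterior Dirichlet(12, 11/4, 5/4, 16/5)
obs 3: x=1 → posterior Dirichlet(12, 15/4, 5/4, 16/5)
obs 4: x=2 → posterior Dirichlet(12, 15/4, 9/4, 16/5)
obs 5: x=3 → posterior Dirichlet(12, 15/4, 9/4, 21/5)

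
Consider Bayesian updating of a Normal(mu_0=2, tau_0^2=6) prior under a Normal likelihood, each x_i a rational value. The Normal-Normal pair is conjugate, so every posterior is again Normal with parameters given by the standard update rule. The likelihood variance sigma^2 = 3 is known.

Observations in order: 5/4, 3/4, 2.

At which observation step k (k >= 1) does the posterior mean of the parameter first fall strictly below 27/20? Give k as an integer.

obs 1: x=5/4 → posterior Normal(3/2, 2)
obs 2: x=3/4 → posterior Normal(6/5, 6/5)
obs 3: x=2 → posterior Normal(10/7, 6/7)

k = 2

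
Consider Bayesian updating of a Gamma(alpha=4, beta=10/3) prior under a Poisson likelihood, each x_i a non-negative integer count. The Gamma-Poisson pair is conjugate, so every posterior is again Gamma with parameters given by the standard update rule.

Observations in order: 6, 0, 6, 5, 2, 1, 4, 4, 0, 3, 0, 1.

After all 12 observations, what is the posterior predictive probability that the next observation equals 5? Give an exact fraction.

115643010204008711192236589279721227925102928836477013674706782388224/1986274564260074954771227439341817016242885890299592103563430267952049

obs 1: x=6 → posterior Gamma(10, 13/3)
obs 2: x=0 → posterior Gamma(10, 16/3)
obs 3: x=6 → posterior Gamma(16, 19/3)
obs 4: x=5 → posterior Gamma(21, 22/3)
obs 5: x=2 → posterior Gamma(23, 25/3)
obs 6: x=1 → posterior Gamma(24, 28/3)
obs 7: x=4 → posterior Gamma(28, 31/3)
obs 8: x=4 → posterior Gamma(32, 34/3)
obs 9: x=0 → posterior Gamma(32, 37/3)
obs 10: x=3 → posterior Gamma(35, 40/3)
obs 11: x=0 → posterior Gamma(35, 43/3)
obs 12: x=1 → posterior Gamma(36, 46/3)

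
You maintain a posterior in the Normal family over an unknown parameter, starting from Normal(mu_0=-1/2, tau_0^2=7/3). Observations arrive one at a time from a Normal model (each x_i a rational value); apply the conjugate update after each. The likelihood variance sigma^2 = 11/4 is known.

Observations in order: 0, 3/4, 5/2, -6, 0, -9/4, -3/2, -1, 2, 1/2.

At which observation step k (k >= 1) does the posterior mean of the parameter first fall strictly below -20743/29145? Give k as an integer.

obs 1: x=0 → posterior Normal(-33/122, 77/61)
obs 2: x=3/4 → posterior Normal(9/178, 77/89)
obs 3: x=5/2 → posterior Normal(149/234, 77/117)
obs 4: x=-6 → posterior Normal(-187/290, 77/145)
obs 5: x=0 → posterior Normal(-187/346, 77/173)
obs 6: x=-9/4 → posterior Normal(-313/402, 77/201)
obs 7: x=-3/2 → posterior Normal(-397/458, 77/229)
obs 8: x=-1 → posterior Normal(-453/514, 77/257)
obs 9: x=2 → posterior Normal(-341/570, 77/285)
obs 10: x=1/2 → posterior Normal(-1/2, 77/313)

k = 6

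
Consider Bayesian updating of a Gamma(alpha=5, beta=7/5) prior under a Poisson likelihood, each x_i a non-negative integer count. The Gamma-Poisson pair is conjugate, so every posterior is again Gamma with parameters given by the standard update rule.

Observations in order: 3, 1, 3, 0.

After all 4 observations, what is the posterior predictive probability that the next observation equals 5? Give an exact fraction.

128049485737752375103125/2417851639229258349412352

obs 1: x=3 → posterior Gamma(8, 12/5)
obs 2: x=1 → posterior Gamma(9, 17/5)
obs 3: x=3 → posterior Gamma(12, 22/5)
obs 4: x=0 → posterior Gamma(12, 27/5)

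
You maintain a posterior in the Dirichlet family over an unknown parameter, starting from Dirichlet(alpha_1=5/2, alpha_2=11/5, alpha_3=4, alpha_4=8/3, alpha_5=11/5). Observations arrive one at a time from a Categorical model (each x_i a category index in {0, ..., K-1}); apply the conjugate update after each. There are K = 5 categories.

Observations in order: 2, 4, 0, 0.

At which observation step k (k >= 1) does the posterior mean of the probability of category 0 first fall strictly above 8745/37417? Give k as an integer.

k = 4

obs 1: x=2 → posterior Dirichlet(5/2, 11/5, 5, 8/3, 11/5)
obs 2: x=4 → posterior Dirichlet(5/2, 11/5, 5, 8/3, 16/5)
obs 3: x=0 → posterior Dirichlet(7/2, 11/5, 5, 8/3, 16/5)
obs 4: x=0 → posterior Dirichlet(9/2, 11/5, 5, 8/3, 16/5)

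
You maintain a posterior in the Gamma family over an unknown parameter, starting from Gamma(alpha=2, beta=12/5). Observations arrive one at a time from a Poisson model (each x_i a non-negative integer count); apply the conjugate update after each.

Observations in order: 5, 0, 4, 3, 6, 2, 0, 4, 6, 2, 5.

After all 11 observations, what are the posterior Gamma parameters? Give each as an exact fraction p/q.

obs 1: x=5 → posterior Gamma(7, 17/5)
obs 2: x=0 → posterior Gamma(7, 22/5)
obs 3: x=4 → posterior Gamma(11, 27/5)
obs 4: x=3 → posterior Gamma(14, 32/5)
obs 5: x=6 → posterior Gamma(20, 37/5)
obs 6: x=2 → posterior Gamma(22, 42/5)
obs 7: x=0 → posterior Gamma(22, 47/5)
obs 8: x=4 → posterior Gamma(26, 52/5)
obs 9: x=6 → posterior Gamma(32, 57/5)
obs 10: x=2 → posterior Gamma(34, 62/5)
obs 11: x=5 → posterior Gamma(39, 67/5)

alpha=39, beta=67/5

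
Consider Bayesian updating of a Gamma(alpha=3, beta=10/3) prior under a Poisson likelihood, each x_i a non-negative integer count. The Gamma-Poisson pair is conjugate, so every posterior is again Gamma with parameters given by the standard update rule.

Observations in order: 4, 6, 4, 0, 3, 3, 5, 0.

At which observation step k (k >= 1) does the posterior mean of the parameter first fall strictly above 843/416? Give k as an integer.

k = 2

obs 1: x=4 → posterior Gamma(7, 13/3)
obs 2: x=6 → posterior Gamma(13, 16/3)
obs 3: x=4 → posterior Gamma(17, 19/3)
obs 4: x=0 → posterior Gamma(17, 22/3)
obs 5: x=3 → posterior Gamma(20, 25/3)
obs 6: x=3 → posterior Gamma(23, 28/3)
obs 7: x=5 → posterior Gamma(28, 31/3)
obs 8: x=0 → posterior Gamma(28, 34/3)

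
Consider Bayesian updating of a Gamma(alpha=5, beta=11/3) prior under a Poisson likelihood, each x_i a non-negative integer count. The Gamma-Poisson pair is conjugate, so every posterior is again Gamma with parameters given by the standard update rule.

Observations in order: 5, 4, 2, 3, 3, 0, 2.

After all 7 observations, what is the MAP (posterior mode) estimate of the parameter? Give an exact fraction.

69/32

obs 1: x=5 → posterior Gamma(10, 14/3)
obs 2: x=4 → posterior Gamma(14, 17/3)
obs 3: x=2 → posterior Gamma(16, 20/3)
obs 4: x=3 → posterior Gamma(19, 23/3)
obs 5: x=3 → posterior Gamma(22, 26/3)
obs 6: x=0 → posterior Gamma(22, 29/3)
obs 7: x=2 → posterior Gamma(24, 32/3)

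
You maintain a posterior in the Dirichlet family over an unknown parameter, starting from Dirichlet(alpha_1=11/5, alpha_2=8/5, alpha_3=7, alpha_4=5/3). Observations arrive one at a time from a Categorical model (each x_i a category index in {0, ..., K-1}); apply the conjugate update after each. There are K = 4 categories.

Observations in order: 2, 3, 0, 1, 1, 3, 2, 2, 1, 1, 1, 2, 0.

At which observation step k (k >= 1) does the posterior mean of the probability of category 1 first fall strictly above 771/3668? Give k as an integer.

k = 9

obs 1: x=2 → posterior Dirichlet(11/5, 8/5, 8, 5/3)
obs 2: x=3 → posterior Dirichlet(11/5, 8/5, 8, 8/3)
obs 3: x=0 → posterior Dirichlet(16/5, 8/5, 8, 8/3)
obs 4: x=1 → posterior Dirichlet(16/5, 13/5, 8, 8/3)
obs 5: x=1 → posterior Dirichlet(16/5, 18/5, 8, 8/3)
obs 6: x=3 → posterior Dirichlet(16/5, 18/5, 8, 11/3)
obs 7: x=2 → posterior Dirichlet(16/5, 18/5, 9, 11/3)
obs 8: x=2 → posterior Dirichlet(16/5, 18/5, 10, 11/3)
obs 9: x=1 → posterior Dirichlet(16/5, 23/5, 10, 11/3)
obs 10: x=1 → posterior Dirichlet(16/5, 28/5, 10, 11/3)
obs 11: x=1 → posterior Dirichlet(16/5, 33/5, 10, 11/3)
obs 12: x=2 → posterior Dirichlet(16/5, 33/5, 11, 11/3)
obs 13: x=0 → posterior Dirichlet(21/5, 33/5, 11, 11/3)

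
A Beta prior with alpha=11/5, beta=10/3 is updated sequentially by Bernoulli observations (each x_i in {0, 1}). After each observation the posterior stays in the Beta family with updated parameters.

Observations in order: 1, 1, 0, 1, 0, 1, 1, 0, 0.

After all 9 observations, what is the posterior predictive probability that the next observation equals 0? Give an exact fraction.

55/109

obs 1: x=1 → posterior Beta(16/5, 10/3)
obs 2: x=1 → posterior Beta(21/5, 10/3)
obs 3: x=0 → posterior Beta(21/5, 13/3)
obs 4: x=1 → posterior Beta(26/5, 13/3)
obs 5: x=0 → posterior Beta(26/5, 16/3)
obs 6: x=1 → posterior Beta(31/5, 16/3)
obs 7: x=1 → posterior Beta(36/5, 16/3)
obs 8: x=0 → posterior Beta(36/5, 19/3)
obs 9: x=0 → posterior Beta(36/5, 22/3)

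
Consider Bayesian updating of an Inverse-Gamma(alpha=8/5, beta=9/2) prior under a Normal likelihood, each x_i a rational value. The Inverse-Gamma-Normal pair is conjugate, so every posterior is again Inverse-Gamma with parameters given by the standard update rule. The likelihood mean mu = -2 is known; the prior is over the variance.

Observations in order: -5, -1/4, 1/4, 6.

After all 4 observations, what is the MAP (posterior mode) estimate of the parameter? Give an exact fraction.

obs 1: x=-5 → posterior Inverse-Gamma(21/10, 9)
obs 2: x=-1/4 → posterior Inverse-Gamma(13/5, 337/32)
obs 3: x=1/4 → posterior Inverse-Gamma(31/10, 209/16)
obs 4: x=6 → posterior Inverse-Gamma(18/5, 721/16)

3605/368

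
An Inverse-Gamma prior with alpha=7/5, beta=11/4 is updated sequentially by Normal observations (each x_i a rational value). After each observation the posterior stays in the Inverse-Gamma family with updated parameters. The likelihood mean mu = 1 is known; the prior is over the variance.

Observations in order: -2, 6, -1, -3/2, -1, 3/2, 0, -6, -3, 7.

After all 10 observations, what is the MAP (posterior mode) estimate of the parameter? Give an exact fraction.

390/37

obs 1: x=-2 → posterior Inverse-Gamma(19/10, 29/4)
obs 2: x=6 → posterior Inverse-Gamma(12/5, 79/4)
obs 3: x=-1 → posterior Inverse-Gamma(29/10, 87/4)
obs 4: x=-3/2 → posterior Inverse-Gamma(17/5, 199/8)
obs 5: x=-1 → posterior Inverse-Gamma(39/10, 215/8)
obs 6: x=3/2 → posterior Inverse-Gamma(22/5, 27)
obs 7: x=0 → posterior Inverse-Gamma(49/10, 55/2)
obs 8: x=-6 → posterior Inverse-Gamma(27/5, 52)
obs 9: x=-3 → posterior Inverse-Gamma(59/10, 60)
obs 10: x=7 → posterior Inverse-Gamma(32/5, 78)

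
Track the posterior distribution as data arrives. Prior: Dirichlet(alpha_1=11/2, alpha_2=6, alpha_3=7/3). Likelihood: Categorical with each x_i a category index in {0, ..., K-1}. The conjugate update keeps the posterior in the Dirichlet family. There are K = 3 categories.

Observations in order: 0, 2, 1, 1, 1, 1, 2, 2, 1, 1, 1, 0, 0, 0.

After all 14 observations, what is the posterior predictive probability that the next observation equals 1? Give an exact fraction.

obs 1: x=0 → posterior Dirichlet(13/2, 6, 7/3)
obs 2: x=2 → posterior Dirichlet(13/2, 6, 10/3)
obs 3: x=1 → posterior Dirichlet(13/2, 7, 10/3)
obs 4: x=1 → posterior Dirichlet(13/2, 8, 10/3)
obs 5: x=1 → posterior Dirichlet(13/2, 9, 10/3)
obs 6: x=1 → posterior Dirichlet(13/2, 10, 10/3)
obs 7: x=2 → posterior Dirichlet(13/2, 10, 13/3)
obs 8: x=2 → posterior Dirichlet(13/2, 10, 16/3)
obs 9: x=1 → posterior Dirichlet(13/2, 11, 16/3)
obs 10: x=1 → posterior Dirichlet(13/2, 12, 16/3)
obs 11: x=1 → posterior Dirichlet(13/2, 13, 16/3)
obs 12: x=0 → posterior Dirichlet(15/2, 13, 16/3)
obs 13: x=0 → posterior Dirichlet(17/2, 13, 16/3)
obs 14: x=0 → posterior Dirichlet(19/2, 13, 16/3)

78/167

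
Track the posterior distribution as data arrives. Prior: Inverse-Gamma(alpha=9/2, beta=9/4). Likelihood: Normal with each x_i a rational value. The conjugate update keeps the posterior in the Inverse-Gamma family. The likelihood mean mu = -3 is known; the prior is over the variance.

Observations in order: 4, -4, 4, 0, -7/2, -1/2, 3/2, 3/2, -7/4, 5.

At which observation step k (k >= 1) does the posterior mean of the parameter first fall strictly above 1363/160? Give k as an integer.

obs 1: x=4 → posterior Inverse-Gamma(5, 107/4)
obs 2: x=-4 → posterior Inverse-Gamma(11/2, 109/4)
obs 3: x=4 → posterior Inverse-Gamma(6, 207/4)
obs 4: x=0 → posterior Inverse-Gamma(13/2, 225/4)
obs 5: x=-7/2 → posterior Inverse-Gamma(7, 451/8)
obs 6: x=-1/2 → posterior Inverse-Gamma(15/2, 119/2)
obs 7: x=3/2 → posterior Inverse-Gamma(8, 557/8)
obs 8: x=3/2 → posterior Inverse-Gamma(17/2, 319/4)
obs 9: x=-7/4 → posterior Inverse-Gamma(9, 2577/32)
obs 10: x=5 → posterior Inverse-Gamma(19/2, 3601/32)

k = 3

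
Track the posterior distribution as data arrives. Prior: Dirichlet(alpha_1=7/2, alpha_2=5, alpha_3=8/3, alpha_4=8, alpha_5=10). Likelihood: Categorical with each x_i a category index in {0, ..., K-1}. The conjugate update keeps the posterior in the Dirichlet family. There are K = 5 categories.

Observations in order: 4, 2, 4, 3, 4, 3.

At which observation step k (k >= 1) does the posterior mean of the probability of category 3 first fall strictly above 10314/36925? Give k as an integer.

k = 6

obs 1: x=4 → posterior Dirichlet(7/2, 5, 8/3, 8, 11)
obs 2: x=2 → posterior Dirichlet(7/2, 5, 11/3, 8, 11)
obs 3: x=4 → posterior Dirichlet(7/2, 5, 11/3, 8, 12)
obs 4: x=3 → posterior Dirichlet(7/2, 5, 11/3, 9, 12)
obs 5: x=4 → posterior Dirichlet(7/2, 5, 11/3, 9, 13)
obs 6: x=3 → posterior Dirichlet(7/2, 5, 11/3, 10, 13)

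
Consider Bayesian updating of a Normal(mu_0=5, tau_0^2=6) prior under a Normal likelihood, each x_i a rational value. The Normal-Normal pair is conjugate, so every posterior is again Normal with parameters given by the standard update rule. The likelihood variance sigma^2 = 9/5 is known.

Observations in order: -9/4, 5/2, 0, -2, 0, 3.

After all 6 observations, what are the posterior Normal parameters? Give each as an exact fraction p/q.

obs 1: x=-9/4 → posterior Normal(-15/26, 18/13)
obs 2: x=5/2 → posterior Normal(35/46, 18/23)
obs 3: x=0 → posterior Normal(35/66, 6/11)
obs 4: x=-2 → posterior Normal(-5/86, 18/43)
obs 5: x=0 → posterior Normal(-5/106, 18/53)
obs 6: x=3 → posterior Normal(55/126, 2/7)

mu_0=55/126, tau_0^2=2/7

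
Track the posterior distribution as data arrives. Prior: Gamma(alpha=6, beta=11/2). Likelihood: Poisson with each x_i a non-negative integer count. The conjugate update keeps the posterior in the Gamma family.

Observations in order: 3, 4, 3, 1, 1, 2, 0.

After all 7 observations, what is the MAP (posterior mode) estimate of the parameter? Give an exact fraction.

38/25

obs 1: x=3 → posterior Gamma(9, 13/2)
obs 2: x=4 → posterior Gamma(13, 15/2)
obs 3: x=3 → posterior Gamma(16, 17/2)
obs 4: x=1 → posterior Gamma(17, 19/2)
obs 5: x=1 → posterior Gamma(18, 21/2)
obs 6: x=2 → posterior Gamma(20, 23/2)
obs 7: x=0 → posterior Gamma(20, 25/2)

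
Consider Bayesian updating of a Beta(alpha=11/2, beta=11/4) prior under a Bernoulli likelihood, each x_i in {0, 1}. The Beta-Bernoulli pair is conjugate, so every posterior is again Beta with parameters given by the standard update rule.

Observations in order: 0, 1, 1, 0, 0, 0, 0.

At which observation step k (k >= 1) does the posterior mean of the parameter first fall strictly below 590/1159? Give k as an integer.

k = 7

obs 1: x=0 → posterior Beta(11/2, 15/4)
obs 2: x=1 → posterior Beta(13/2, 15/4)
obs 3: x=1 → posterior Beta(15/2, 15/4)
obs 4: x=0 → posterior Beta(15/2, 19/4)
obs 5: x=0 → posterior Beta(15/2, 23/4)
obs 6: x=0 → posterior Beta(15/2, 27/4)
obs 7: x=0 → posterior Beta(15/2, 31/4)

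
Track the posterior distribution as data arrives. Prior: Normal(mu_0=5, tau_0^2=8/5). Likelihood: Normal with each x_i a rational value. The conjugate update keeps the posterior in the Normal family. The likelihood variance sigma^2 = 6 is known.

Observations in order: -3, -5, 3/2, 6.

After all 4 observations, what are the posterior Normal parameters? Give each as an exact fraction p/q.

obs 1: x=-3 → posterior Normal(63/19, 24/19)
obs 2: x=-5 → posterior Normal(43/23, 24/23)
obs 3: x=3/2 → posterior Normal(49/27, 8/9)
obs 4: x=6 → posterior Normal(73/31, 24/31)

mu_0=73/31, tau_0^2=24/31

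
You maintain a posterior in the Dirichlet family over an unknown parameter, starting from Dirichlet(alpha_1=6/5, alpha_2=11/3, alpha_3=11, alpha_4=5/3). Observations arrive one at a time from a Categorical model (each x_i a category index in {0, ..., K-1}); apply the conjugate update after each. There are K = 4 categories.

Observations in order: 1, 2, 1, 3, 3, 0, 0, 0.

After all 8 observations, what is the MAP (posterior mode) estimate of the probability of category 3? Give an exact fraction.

40/323

obs 1: x=1 → posterior Dirichlet(6/5, 14/3, 11, 5/3)
obs 2: x=2 → posterior Dirichlet(6/5, 14/3, 12, 5/3)
obs 3: x=1 → posterior Dirichlet(6/5, 17/3, 12, 5/3)
obs 4: x=3 → posterior Dirichlet(6/5, 17/3, 12, 8/3)
obs 5: x=3 → posterior Dirichlet(6/5, 17/3, 12, 11/3)
obs 6: x=0 → posterior Dirichlet(11/5, 17/3, 12, 11/3)
obs 7: x=0 → posterior Dirichlet(16/5, 17/3, 12, 11/3)
obs 8: x=0 → posterior Dirichlet(21/5, 17/3, 12, 11/3)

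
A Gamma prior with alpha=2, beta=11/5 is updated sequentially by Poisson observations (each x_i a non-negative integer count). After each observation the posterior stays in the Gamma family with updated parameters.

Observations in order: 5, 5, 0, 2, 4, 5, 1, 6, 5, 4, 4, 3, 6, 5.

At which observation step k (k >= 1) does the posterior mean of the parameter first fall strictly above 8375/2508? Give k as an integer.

k = 13

obs 1: x=5 → posterior Gamma(7, 16/5)
obs 2: x=5 → posterior Gamma(12, 21/5)
obs 3: x=0 → posterior Gamma(12, 26/5)
obs 4: x=2 → posterior Gamma(14, 31/5)
obs 5: x=4 → posterior Gamma(18, 36/5)
obs 6: x=5 → posterior Gamma(23, 41/5)
obs 7: x=1 → posterior Gamma(24, 46/5)
obs 8: x=6 → posterior Gamma(30, 51/5)
obs 9: x=5 → posterior Gamma(35, 56/5)
obs 10: x=4 → posterior Gamma(39, 61/5)
obs 11: x=4 → posterior Gamma(43, 66/5)
obs 12: x=3 → posterior Gamma(46, 71/5)
obs 13: x=6 → posterior Gamma(52, 76/5)
obs 14: x=5 → posterior Gamma(57, 81/5)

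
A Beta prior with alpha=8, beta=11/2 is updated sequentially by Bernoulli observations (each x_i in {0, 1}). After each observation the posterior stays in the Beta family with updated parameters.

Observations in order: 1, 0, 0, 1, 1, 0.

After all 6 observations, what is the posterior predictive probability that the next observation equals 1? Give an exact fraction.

obs 1: x=1 → posterior Beta(9, 11/2)
obs 2: x=0 → posterior Beta(9, 13/2)
obs 3: x=0 → posterior Beta(9, 15/2)
obs 4: x=1 → posterior Beta(10, 15/2)
obs 5: x=1 → posterior Beta(11, 15/2)
obs 6: x=0 → posterior Beta(11, 17/2)

22/39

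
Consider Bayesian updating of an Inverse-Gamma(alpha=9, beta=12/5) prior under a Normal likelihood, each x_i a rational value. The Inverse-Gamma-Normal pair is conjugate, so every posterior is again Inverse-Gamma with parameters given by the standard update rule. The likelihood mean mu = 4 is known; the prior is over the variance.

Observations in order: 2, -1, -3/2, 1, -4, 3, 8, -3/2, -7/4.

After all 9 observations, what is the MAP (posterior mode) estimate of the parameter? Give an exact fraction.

17389/2320

obs 1: x=2 → posterior Inverse-Gamma(19/2, 22/5)
obs 2: x=-1 → posterior Inverse-Gamma(10, 169/10)
obs 3: x=-3/2 → posterior Inverse-Gamma(21/2, 1281/40)
obs 4: x=1 → posterior Inverse-Gamma(11, 1461/40)
obs 5: x=-4 → posterior Inverse-Gamma(23/2, 2741/40)
obs 6: x=3 → posterior Inverse-Gamma(12, 2761/40)
obs 7: x=8 → posterior Inverse-Gamma(25/2, 3081/40)
obs 8: x=-3/2 → posterior Inverse-Gamma(13, 1843/20)
obs 9: x=-7/4 → posterior Inverse-Gamma(27/2, 17389/160)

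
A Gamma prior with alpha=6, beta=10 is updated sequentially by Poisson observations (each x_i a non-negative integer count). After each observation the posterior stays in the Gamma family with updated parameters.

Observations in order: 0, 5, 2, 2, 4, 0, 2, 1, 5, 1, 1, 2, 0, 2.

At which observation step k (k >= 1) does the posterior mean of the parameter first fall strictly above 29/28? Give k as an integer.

k = 4

obs 1: x=0 → posterior Gamma(6, 11)
obs 2: x=5 → posterior Gamma(11, 12)
obs 3: x=2 → posterior Gamma(13, 13)
obs 4: x=2 → posterior Gamma(15, 14)
obs 5: x=4 → posterior Gamma(19, 15)
obs 6: x=0 → posterior Gamma(19, 16)
obs 7: x=2 → posterior Gamma(21, 17)
obs 8: x=1 → posterior Gamma(22, 18)
obs 9: x=5 → posterior Gamma(27, 19)
obs 10: x=1 → posterior Gamma(28, 20)
obs 11: x=1 → posterior Gamma(29, 21)
obs 12: x=2 → posterior Gamma(31, 22)
obs 13: x=0 → posterior Gamma(31, 23)
obs 14: x=2 → posterior Gamma(33, 24)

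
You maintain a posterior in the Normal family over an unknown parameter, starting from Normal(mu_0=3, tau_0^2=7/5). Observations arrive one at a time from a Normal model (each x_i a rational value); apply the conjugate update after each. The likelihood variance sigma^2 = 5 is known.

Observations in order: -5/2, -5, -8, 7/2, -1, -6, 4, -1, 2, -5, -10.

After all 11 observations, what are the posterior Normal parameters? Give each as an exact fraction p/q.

mu_0=-64/51, tau_0^2=35/102

obs 1: x=-5/2 → posterior Normal(115/64, 35/32)
obs 2: x=-5 → posterior Normal(15/26, 35/39)
obs 3: x=-8 → posterior Normal(-67/92, 35/46)
obs 4: x=7/2 → posterior Normal(-9/53, 35/53)
obs 5: x=-1 → posterior Normal(-4/15, 7/12)
obs 6: x=-6 → posterior Normal(-58/67, 35/67)
obs 7: x=4 → posterior Normal(-15/37, 35/74)
obs 8: x=-1 → posterior Normal(-37/81, 35/81)
obs 9: x=2 → posterior Normal(-23/88, 35/88)
obs 10: x=-5 → posterior Normal(-58/95, 7/19)
obs 11: x=-10 → posterior Normal(-64/51, 35/102)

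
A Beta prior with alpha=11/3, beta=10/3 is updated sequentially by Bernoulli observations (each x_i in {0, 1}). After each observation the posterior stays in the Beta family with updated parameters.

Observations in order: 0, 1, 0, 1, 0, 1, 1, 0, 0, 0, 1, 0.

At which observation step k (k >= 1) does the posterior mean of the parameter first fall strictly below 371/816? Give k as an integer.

k = 10

obs 1: x=0 → posterior Beta(11/3, 13/3)
obs 2: x=1 → posterior Beta(14/3, 13/3)
obs 3: x=0 → posterior Beta(14/3, 16/3)
obs 4: x=1 → posterior Beta(17/3, 16/3)
obs 5: x=0 → posterior Beta(17/3, 19/3)
obs 6: x=1 → posterior Beta(20/3, 19/3)
obs 7: x=1 → posterior Beta(23/3, 19/3)
obs 8: x=0 → posterior Beta(23/3, 22/3)
obs 9: x=0 → posterior Beta(23/3, 25/3)
obs 10: x=0 → posterior Beta(23/3, 28/3)
obs 11: x=1 → posterior Beta(26/3, 28/3)
obs 12: x=0 → posterior Beta(26/3, 31/3)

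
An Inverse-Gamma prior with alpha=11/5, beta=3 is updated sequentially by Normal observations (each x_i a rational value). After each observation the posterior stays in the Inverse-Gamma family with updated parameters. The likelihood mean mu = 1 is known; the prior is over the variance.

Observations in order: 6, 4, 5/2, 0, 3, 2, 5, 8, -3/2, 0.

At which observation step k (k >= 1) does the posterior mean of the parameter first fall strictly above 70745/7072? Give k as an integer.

obs 1: x=6 → posterior Inverse-Gamma(27/10, 31/2)
obs 2: x=4 → posterior Inverse-Gamma(16/5, 20)
obs 3: x=5/2 → posterior Inverse-Gamma(37/10, 169/8)
obs 4: x=0 → posterior Inverse-Gamma(21/5, 173/8)
obs 5: x=3 → posterior Inverse-Gamma(47/10, 189/8)
obs 6: x=2 → posterior Inverse-Gamma(26/5, 193/8)
obs 7: x=5 → posterior Inverse-Gamma(57/10, 257/8)
obs 8: x=8 → posterior Inverse-Gamma(31/5, 453/8)
obs 9: x=-3/2 → posterior Inverse-Gamma(67/10, 239/4)
obs 10: x=0 → posterior Inverse-Gamma(36/5, 241/4)

k = 8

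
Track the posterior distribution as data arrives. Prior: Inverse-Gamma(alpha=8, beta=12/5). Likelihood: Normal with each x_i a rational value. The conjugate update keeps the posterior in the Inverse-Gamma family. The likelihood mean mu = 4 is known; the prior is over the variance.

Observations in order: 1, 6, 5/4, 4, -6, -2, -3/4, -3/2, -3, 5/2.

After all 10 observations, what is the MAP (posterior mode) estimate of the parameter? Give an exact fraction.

10617/1120

obs 1: x=1 → posterior Inverse-Gamma(17/2, 69/10)
obs 2: x=6 → posterior Inverse-Gamma(9, 89/10)
obs 3: x=5/4 → posterior Inverse-Gamma(19/2, 2029/160)
obs 4: x=4 → posterior Inverse-Gamma(10, 2029/160)
obs 5: x=-6 → posterior Inverse-Gamma(21/2, 10029/160)
obs 6: x=-2 → posterior Inverse-Gamma(11, 12909/160)
obs 7: x=-3/4 → posterior Inverse-Gamma(23/2, 7357/80)
obs 8: x=-3/2 → posterior Inverse-Gamma(12, 8567/80)
obs 9: x=-3 → posterior Inverse-Gamma(25/2, 10527/80)
obs 10: x=5/2 → posterior Inverse-Gamma(13, 10617/80)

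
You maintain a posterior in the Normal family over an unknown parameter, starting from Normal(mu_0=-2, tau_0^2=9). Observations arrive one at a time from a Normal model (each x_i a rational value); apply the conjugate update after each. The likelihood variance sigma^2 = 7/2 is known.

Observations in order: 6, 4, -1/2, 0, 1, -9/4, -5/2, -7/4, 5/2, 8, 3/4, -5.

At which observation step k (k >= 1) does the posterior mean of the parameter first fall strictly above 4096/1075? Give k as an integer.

obs 1: x=6 → posterior Normal(94/25, 63/25)
obs 2: x=4 → posterior Normal(166/43, 63/43)
obs 3: x=-1/2 → posterior Normal(157/61, 63/61)
obs 4: x=0 → posterior Normal(157/79, 63/79)
obs 5: x=1 → posterior Normal(175/97, 63/97)
obs 6: x=-9/4 → posterior Normal(269/230, 63/115)
obs 7: x=-5/2 → posterior Normal(179/266, 9/19)
obs 8: x=-7/4 → posterior Normal(58/151, 63/151)
obs 9: x=5/2 → posterior Normal(103/169, 63/169)
obs 10: x=8 → posterior Normal(247/187, 63/187)
obs 11: x=3/4 → posterior Normal(521/410, 63/205)
obs 12: x=-5 → posterior Normal(341/446, 63/223)

k = 2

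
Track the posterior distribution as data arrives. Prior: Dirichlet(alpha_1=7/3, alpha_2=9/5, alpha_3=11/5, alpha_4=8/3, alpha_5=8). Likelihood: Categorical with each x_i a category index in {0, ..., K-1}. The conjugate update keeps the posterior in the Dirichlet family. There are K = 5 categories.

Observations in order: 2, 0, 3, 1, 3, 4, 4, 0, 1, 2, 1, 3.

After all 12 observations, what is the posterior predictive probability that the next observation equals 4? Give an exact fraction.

obs 1: x=2 → posterior Dirichlet(7/3, 9/5, 16/5, 8/3, 8)
obs 2: x=0 → posterior Dirichlet(10/3, 9/5, 16/5, 8/3, 8)
obs 3: x=3 → posterior Dirichlet(10/3, 9/5, 16/5, 11/3, 8)
obs 4: x=1 → posterior Dirichlet(10/3, 14/5, 16/5, 11/3, 8)
obs 5: x=3 → posterior Dirichlet(10/3, 14/5, 16/5, 14/3, 8)
obs 6: x=4 → posterior Dirichlet(10/3, 14/5, 16/5, 14/3, 9)
obs 7: x=4 → posterior Dirichlet(10/3, 14/5, 16/5, 14/3, 10)
obs 8: x=0 → posterior Dirichlet(13/3, 14/5, 16/5, 14/3, 10)
obs 9: x=1 → posterior Dirichlet(13/3, 19/5, 16/5, 14/3, 10)
obs 10: x=2 → posterior Dirichlet(13/3, 19/5, 21/5, 14/3, 10)
obs 11: x=1 → posterior Dirichlet(13/3, 24/5, 21/5, 14/3, 10)
obs 12: x=3 → posterior Dirichlet(13/3, 24/5, 21/5, 17/3, 10)

10/29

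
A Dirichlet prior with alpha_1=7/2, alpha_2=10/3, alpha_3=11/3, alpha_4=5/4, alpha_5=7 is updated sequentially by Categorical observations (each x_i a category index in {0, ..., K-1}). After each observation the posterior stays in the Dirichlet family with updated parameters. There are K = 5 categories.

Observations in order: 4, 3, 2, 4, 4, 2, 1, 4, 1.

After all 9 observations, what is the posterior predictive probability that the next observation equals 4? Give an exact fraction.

obs 1: x=4 → posterior Dirichlet(7/2, 10/3, 11/3, 5/4, 8)
obs 2: x=3 → posterior Dirichlet(7/2, 10/3, 11/3, 9/4, 8)
obs 3: x=2 → posterior Dirichlet(7/2, 10/3, 14/3, 9/4, 8)
obs 4: x=4 → posterior Dirichlet(7/2, 10/3, 14/3, 9/4, 9)
obs 5: x=4 → posterior Dirichlet(7/2, 10/3, 14/3, 9/4, 10)
obs 6: x=2 → posterior Dirichlet(7/2, 10/3, 17/3, 9/4, 10)
obs 7: x=1 → posterior Dirichlet(7/2, 13/3, 17/3, 9/4, 10)
obs 8: x=4 → posterior Dirichlet(7/2, 13/3, 17/3, 9/4, 11)
obs 9: x=1 → posterior Dirichlet(7/2, 16/3, 17/3, 9/4, 11)

44/111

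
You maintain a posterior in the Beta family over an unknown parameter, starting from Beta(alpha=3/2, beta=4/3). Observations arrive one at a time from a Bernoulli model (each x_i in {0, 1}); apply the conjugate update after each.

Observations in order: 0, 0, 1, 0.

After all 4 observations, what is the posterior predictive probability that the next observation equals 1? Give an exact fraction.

obs 1: x=0 → posterior Beta(3/2, 7/3)
obs 2: x=0 → posterior Beta(3/2, 10/3)
obs 3: x=1 → posterior Beta(5/2, 10/3)
obs 4: x=0 → posterior Beta(5/2, 13/3)

15/41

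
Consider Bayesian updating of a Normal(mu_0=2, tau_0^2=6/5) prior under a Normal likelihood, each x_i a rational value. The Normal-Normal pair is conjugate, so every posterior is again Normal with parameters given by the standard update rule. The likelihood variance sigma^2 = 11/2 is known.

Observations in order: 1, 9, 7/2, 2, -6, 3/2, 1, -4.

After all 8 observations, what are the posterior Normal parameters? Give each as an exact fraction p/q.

mu_0=206/151, tau_0^2=66/151

obs 1: x=1 → posterior Normal(122/67, 66/67)
obs 2: x=9 → posterior Normal(230/79, 66/79)
obs 3: x=7/2 → posterior Normal(272/91, 66/91)
obs 4: x=2 → posterior Normal(296/103, 66/103)
obs 5: x=-6 → posterior Normal(224/115, 66/115)
obs 6: x=3/2 → posterior Normal(242/127, 66/127)
obs 7: x=1 → posterior Normal(254/139, 66/139)
obs 8: x=-4 → posterior Normal(206/151, 66/151)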